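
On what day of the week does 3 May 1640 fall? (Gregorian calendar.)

Doomsday rule: the anchor day for the 1600s is Tuesday. For year 40: 40÷12 = 3 r 4, and 4÷4 = 1, so 3+4+1 = 8.
Tuesday + 8 ≡ Wednesday — that's 1640's doomsday.
In May the doomsday date is May 9.
May 3 is 6 days before May 9; 6 mod 7 = 6, so Wednesday − 6 = Thursday.

Thursday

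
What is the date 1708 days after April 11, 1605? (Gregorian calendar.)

December 14, 1609

+365 (one year) → Apr 11, 1606 (1343 left).
+365 (one year) → Apr 11, 1607 (978 left).
+366 (one year; includes Feb 29, 1608) → Apr 11, 1608 (612 left).
+365 (one year) → Apr 11, 1609 (247 left).
Apr has 30 days: +20 → May 1, 1609 (227 left).
May has 31 days: +31 → Jun 1, 1609 (196 left).
Jun has 30 days: +30 → Jul 1, 1609 (166 left).
Jul has 31 days: +31 → Aug 1, 1609 (135 left).
Aug has 31 days: +31 → Sep 1, 1609 (104 left).
Sep has 30 days: +30 → Oct 1, 1609 (74 left).
Oct has 31 days: +31 → Nov 1, 1609 (43 left).
Nov has 30 days: +30 → Dec 1, 1609 (13 left).
+13 → Dec 14, 1609.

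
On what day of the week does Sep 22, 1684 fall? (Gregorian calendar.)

Friday

Doomsday rule: the anchor day for the 1600s is Tuesday. For year 84: 84÷12 = 7 r 0, and 0÷4 = 0, so 7+0+0 = 7.
Tuesday + 7 ≡ Tuesday — that's 1684's doomsday.
In September the doomsday date is Sep 5.
Sep 22 is 17 days after Sep 5; 17 mod 7 = 3, so Tuesday + 3 = Friday.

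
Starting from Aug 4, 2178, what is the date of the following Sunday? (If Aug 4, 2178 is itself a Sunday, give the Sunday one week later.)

August 9, 2178

Aug 4, 2178 is a Tuesday.
From Tuesday to the next Sunday is 5 days.
Aug 4, 2178 + 5 = Aug 9, 2178.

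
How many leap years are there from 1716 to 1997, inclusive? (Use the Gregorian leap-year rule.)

Multiples of 4 in [1716,1997]: 71.
Of those, multiples of 100: 2 (not leap unless ÷400).
Multiples of 400: 0.
Leap years = 71 − 2 + 0 = 69.

69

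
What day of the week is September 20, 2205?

Friday

Doomsday rule: the anchor day for the 2200s is Friday. For year 05: 5÷12 = 0 r 5, and 5÷4 = 1, so 0+5+1 = 6.
Friday + 6 ≡ Thursday — that's 2205's doomsday.
In September the doomsday date is Sep 5.
Sep 20 is 15 days after Sep 5; 15 mod 7 = 1, so Thursday + 1 = Friday.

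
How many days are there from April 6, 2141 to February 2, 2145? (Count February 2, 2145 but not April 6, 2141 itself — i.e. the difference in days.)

1398

Apr 6, 2141 → Apr 6, 2142: 365 days.
Apr 6, 2142 → Apr 6, 2143: 365 days.
Apr 6, 2143 → Apr 6, 2144: 366 days (Feb 29, 2144 is in that span).
Apr 6, 2144 → May 6, 2144: 30 days (April has 30).
May 6, 2144 → Jun 6, 2144: 31 days (May has 31).
Jun 6, 2144 → Jul 6, 2144: 30 days (June has 30).
Jul 6, 2144 → Aug 6, 2144: 31 days (July has 31).
Aug 6, 2144 → Sep 6, 2144: 31 days (August has 31).
Sep 6, 2144 → Oct 6, 2144: 30 days (September has 30).
Oct 6, 2144 → Nov 6, 2144: 31 days (October has 31).
Nov 6, 2144 → Dec 6, 2144: 30 days (November has 30).
Dec 6, 2144 → Jan 6, 2145: 31 days (December has 31).
Jan 6, 2145 → Feb 2, 2145: 27 days.
Total: 1398 days.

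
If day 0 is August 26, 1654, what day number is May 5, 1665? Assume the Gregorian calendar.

3905

Aug 26, 1654 → Aug 26, 1655: 365 days.
Aug 26, 1655 → Aug 26, 1656: 366 days (Feb 29, 1656 is in that span).
Aug 26, 1656 → Aug 26, 1657: 365 days.
Aug 26, 1657 → Aug 26, 1658: 365 days.
Aug 26, 1658 → Aug 26, 1659: 365 days.
Aug 26, 1659 → Aug 26, 1660: 366 days (Feb 29, 1660 is in that span).
Aug 26, 1660 → Aug 26, 1661: 365 days.
Aug 26, 1661 → Aug 26, 1662: 365 days.
Aug 26, 1662 → Aug 26, 1663: 365 days.
Aug 26, 1663 → Aug 26, 1664: 366 days (Feb 29, 1664 is in that span).
Aug 26, 1664 → Sep 26, 1664: 31 days (August has 31).
Sep 26, 1664 → Oct 26, 1664: 30 days (September has 30).
Oct 26, 1664 → Nov 26, 1664: 31 days (October has 31).
Nov 26, 1664 → Dec 26, 1664: 30 days (November has 30).
Dec 26, 1664 → Jan 26, 1665: 31 days (December has 31).
Jan 26, 1665 → Feb 26, 1665: 31 days (January has 31).
Feb 26, 1665 → Mar 26, 1665: 28 days (February has 28).
Mar 26, 1665 → Apr 26, 1665: 31 days (March has 31).
Apr 26, 1665 → May 5, 1665: 9 days.
Total: 3905 days.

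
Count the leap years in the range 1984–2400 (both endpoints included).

102

Multiples of 4 in [1984,2400]: 105.
Of those, multiples of 100: 5 (not leap unless ÷400).
Multiples of 400: 2.
Leap years = 105 − 5 + 2 = 102.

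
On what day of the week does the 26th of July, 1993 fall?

Doomsday rule: the anchor day for the 1900s is Wednesday. For year 93: 93÷12 = 7 r 9, and 9÷4 = 2, so 7+9+2 = 18.
Wednesday + 18 ≡ Sunday — that's 1993's doomsday.
In July the doomsday date is Jul 11.
Jul 26 is 15 days after Jul 11; 15 mod 7 = 1, so Sunday + 1 = Monday.

Monday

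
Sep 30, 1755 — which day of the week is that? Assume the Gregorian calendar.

Doomsday rule: the anchor day for the 1700s is Sunday. For year 55: 55÷12 = 4 r 7, and 7÷4 = 1, so 4+7+1 = 12.
Sunday + 12 ≡ Friday — that's 1755's doomsday.
In September the doomsday date is Sep 5.
Sep 30 is 25 days after Sep 5; 25 mod 7 = 4, so Friday + 4 = Tuesday.

Tuesday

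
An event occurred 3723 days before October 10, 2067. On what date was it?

July 31, 2057

−365 (one year) → Oct 10, 2066 (3358 left).
−365 (one year) → Oct 10, 2065 (2993 left).
−365 (one year) → Oct 10, 2064 (2628 left).
−366 (one year; includes Feb 29, 2064) → Oct 10, 2063 (2262 left).
−365 (one year) → Oct 10, 2062 (1897 left).
−365 (one year) → Oct 10, 2061 (1532 left).
−365 (one year) → Oct 10, 2060 (1167 left).
−366 (one year; includes Feb 29, 2060) → Oct 10, 2059 (801 left).
−365 (one year) → Oct 10, 2058 (436 left).
−365 (one year) → Oct 10, 2057 (71 left).
−10 → Sep 30, 2057 (end of Sep, 30 days; 61 left).
−30 → Aug 31, 2057 (end of Aug, 31 days; 31 left).
−31 → Jul 31, 2057 (end of Jul, 31 days; 0 left).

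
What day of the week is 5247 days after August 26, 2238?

Aug 26, 2238 is a Sunday.
5247 mod 7 = 4, so 5247 days after a Sunday is Sunday + 4 = Thursday.

Thursday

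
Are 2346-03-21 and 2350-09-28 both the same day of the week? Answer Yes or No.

From Mar 21, 2346 to Sep 28, 2350 is 1652 days.
1652 mod 7 = 0, so they are the same weekday.
(Mar 21, 2346 is a Thursday; Sep 28, 2350 is a Thursday.)

Yes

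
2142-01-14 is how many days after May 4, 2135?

May 4, 2135 → May 4, 2136: 366 days (Feb 29, 2136 is in that span).
May 4, 2136 → May 4, 2137: 365 days.
May 4, 2137 → May 4, 2138: 365 days.
May 4, 2138 → May 4, 2139: 365 days.
May 4, 2139 → May 4, 2140: 366 days (Feb 29, 2140 is in that span).
May 4, 2140 → May 4, 2141: 365 days.
May 4, 2141 → Jun 4, 2141: 31 days (May has 31).
Jun 4, 2141 → Jul 4, 2141: 30 days (June has 30).
Jul 4, 2141 → Aug 4, 2141: 31 days (July has 31).
Aug 4, 2141 → Sep 4, 2141: 31 days (August has 31).
Sep 4, 2141 → Oct 4, 2141: 30 days (September has 30).
Oct 4, 2141 → Nov 4, 2141: 31 days (October has 31).
Nov 4, 2141 → Dec 4, 2141: 30 days (November has 30).
Dec 4, 2141 → Jan 4, 2142: 31 days (December has 31).
Jan 4, 2142 → Jan 14, 2142: 10 days.
Total: 2447 days.

2447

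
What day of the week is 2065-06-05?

Friday

January 1, 2065 is a Thursday.
Jan 1, 2065 → Feb 1, 2065: 31 days (January has 31).
Feb 1, 2065 → Mar 1, 2065: 28 days (February has 28).
Mar 1, 2065 → Apr 1, 2065: 31 days (March has 31).
Apr 1, 2065 → May 1, 2065: 30 days (April has 30).
May 1, 2065 → Jun 1, 2065: 31 days (May has 31).
Jun 1, 2065 → Jun 5, 2065: 4 days.
Total: 155 days.
155 mod 7 = 1, so Thursday + 1 = Friday.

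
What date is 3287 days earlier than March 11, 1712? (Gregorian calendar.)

March 12, 1703

−366 (one year; includes Feb 29, 1712) → Mar 11, 1711 (2921 left).
−365 (one year) → Mar 11, 1710 (2556 left).
−365 (one year) → Mar 11, 1709 (2191 left).
−365 (one year) → Mar 11, 1708 (1826 left).
−366 (one year; includes Feb 29, 1708) → Mar 11, 1707 (1460 left).
−365 (one year) → Mar 11, 1706 (1095 left).
−365 (one year) → Mar 11, 1705 (730 left).
−365 (one year) → Mar 11, 1704 (365 left).
−11 → Feb 29, 1704 (end of Feb, 29 days; 354 left).
−29 → Jan 31, 1704 (end of Jan, 31 days; 325 left).
−31 → Dec 31, 1703 (end of Dec, 31 days; 294 left).
−31 → Nov 30, 1703 (end of Nov, 30 days; 263 left).
−30 → Oct 31, 1703 (end of Oct, 31 days; 233 left).
−31 → Sep 30, 1703 (end of Sep, 30 days; 202 left).
−30 → Aug 31, 1703 (end of Aug, 31 days; 172 left).
−31 → Jul 31, 1703 (end of Jul, 31 days; 141 left).
−31 → Jun 30, 1703 (end of Jun, 30 days; 110 left).
−30 → May 31, 1703 (end of May, 31 days; 80 left).
−31 → Apr 30, 1703 (end of Apr, 30 days; 49 left).
−30 → Mar 31, 1703 (end of Mar, 31 days; 19 left).
−19 → Mar 12, 1703.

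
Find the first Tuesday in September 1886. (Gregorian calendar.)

September 1, 1886 is a Wednesday.
The first Tuesday is therefore September 7 (6 days later).

September 7, 1886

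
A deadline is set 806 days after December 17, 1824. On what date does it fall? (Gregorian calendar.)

+365 (one year) → Dec 17, 1825 (441 left).
+365 (one year) → Dec 17, 1826 (76 left).
Dec has 31 days: +15 → Jan 1, 1827 (61 left).
Jan has 31 days: +31 → Feb 1, 1827 (30 left).
Feb has 28 days: +28 → Mar 1, 1827 (2 left).
+2 → Mar 3, 1827.

March 3, 1827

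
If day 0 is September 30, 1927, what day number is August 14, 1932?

1780

Sep 30, 1927 → Sep 30, 1928: 366 days (Feb 29, 1928 is in that span).
Sep 30, 1928 → Sep 30, 1929: 365 days.
Sep 30, 1929 → Sep 30, 1930: 365 days.
Sep 30, 1930 → Sep 30, 1931: 365 days.
Sep 30, 1931 → Oct 30, 1931: 30 days (September has 30).
Oct 30, 1931 → Nov 30, 1931: 31 days (October has 31).
Nov 30, 1931 → Dec 30, 1931: 30 days (November has 30).
Dec 30, 1931 → Jan 30, 1932: 31 days (December has 31).
Jan 30, 1932 → Feb 29, 1932: 30 days (January has 31).
Feb 29, 1932 → Mar 29, 1932: 29 days (February has 29).
Mar 29, 1932 → Apr 29, 1932: 31 days (March has 31).
Apr 29, 1932 → May 29, 1932: 30 days (April has 30).
May 29, 1932 → Jun 29, 1932: 31 days (May has 31).
Jun 29, 1932 → Jul 29, 1932: 30 days (June has 30).
Jul 29, 1932 → Aug 14, 1932: 16 days.
Total: 1780 days.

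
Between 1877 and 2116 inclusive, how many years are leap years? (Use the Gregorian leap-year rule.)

Multiples of 4 in [1877,2116]: 60.
Of those, multiples of 100: 3 (not leap unless ÷400).
Multiples of 400: 1.
Leap years = 60 − 3 + 1 = 58.

58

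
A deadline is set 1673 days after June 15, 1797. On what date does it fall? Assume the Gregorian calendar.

+365 (one year) → Jun 15, 1798 (1308 left).
+365 (one year) → Jun 15, 1799 (943 left).
+365 (one year) → Jun 15, 1800 (578 left).
+365 (one year) → Jun 15, 1801 (213 left).
Jun has 30 days: +16 → Jul 1, 1801 (197 left).
Jul has 31 days: +31 → Aug 1, 1801 (166 left).
Aug has 31 days: +31 → Sep 1, 1801 (135 left).
Sep has 30 days: +30 → Oct 1, 1801 (105 left).
Oct has 31 days: +31 → Nov 1, 1801 (74 left).
Nov has 30 days: +30 → Dec 1, 1801 (44 left).
Dec has 31 days: +31 → Jan 1, 1802 (13 left).
+13 → Jan 14, 1802.

January 14, 1802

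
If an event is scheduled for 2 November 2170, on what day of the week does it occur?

Doomsday rule: the anchor day for the 2100s is Sunday. For year 70: 70÷12 = 5 r 10, and 10÷4 = 2, so 5+10+2 = 17.
Sunday + 17 ≡ Wednesday — that's 2170's doomsday.
In November the doomsday date is Nov 7.
Nov 2 is 5 days before Nov 7; 5 mod 7 = 5, so Wednesday − 5 = Friday.

Friday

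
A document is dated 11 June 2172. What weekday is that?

Thursday

Doomsday rule: the anchor day for the 2100s is Sunday. For year 72: 72÷12 = 6 r 0, and 0÷4 = 0, so 6+0+0 = 6.
Sunday + 6 ≡ Saturday — that's 2172's doomsday.
In June the doomsday date is Jun 6.
Jun 11 is 5 days after Jun 6; 5 mod 7 = 5, so Saturday + 5 = Thursday.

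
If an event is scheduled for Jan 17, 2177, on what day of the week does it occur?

Friday

Doomsday rule: the anchor day for the 2100s is Sunday. For year 77: 77÷12 = 6 r 5, and 5÷4 = 1, so 6+5+1 = 12.
Sunday + 12 ≡ Friday — that's 2177's doomsday.
In January the doomsday date is Jan 3 (2177 is not a leap year).
Jan 17 is 14 days after Jan 3; 14 mod 7 = 0, so Friday + 0 = Friday.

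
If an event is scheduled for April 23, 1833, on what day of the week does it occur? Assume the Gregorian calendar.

Doomsday rule: the anchor day for the 1800s is Friday. For year 33: 33÷12 = 2 r 9, and 9÷4 = 2, so 2+9+2 = 13.
Friday + 13 ≡ Thursday — that's 1833's doomsday.
In April the doomsday date is Apr 4.
Apr 23 is 19 days after Apr 4; 19 mod 7 = 5, so Thursday + 5 = Tuesday.

Tuesday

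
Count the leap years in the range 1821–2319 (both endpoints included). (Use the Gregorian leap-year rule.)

Multiples of 4 in [1821,2319]: 124.
Of those, multiples of 100: 5 (not leap unless ÷400).
Multiples of 400: 1.
Leap years = 124 − 5 + 1 = 120.

120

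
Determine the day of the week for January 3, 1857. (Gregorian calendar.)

Saturday

Doomsday rule: the anchor day for the 1800s is Friday. For year 57: 57÷12 = 4 r 9, and 9÷4 = 2, so 4+9+2 = 15.
Friday + 15 ≡ Saturday — that's 1857's doomsday.
In January the doomsday date is Jan 3 (1857 is not a leap year).
Jan 3 is the doomsday itself: Saturday.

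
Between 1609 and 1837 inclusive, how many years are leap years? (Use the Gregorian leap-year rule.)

Multiples of 4 in [1609,1837]: 57.
Of those, multiples of 100: 2 (not leap unless ÷400).
Multiples of 400: 0.
Leap years = 57 − 2 + 0 = 55.

55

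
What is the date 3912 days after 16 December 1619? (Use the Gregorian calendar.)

+366 (one year; includes Feb 29, 1620) → Dec 16, 1620 (3546 left).
+365 (one year) → Dec 16, 1621 (3181 left).
+365 (one year) → Dec 16, 1622 (2816 left).
+365 (one year) → Dec 16, 1623 (2451 left).
+366 (one year; includes Feb 29, 1624) → Dec 16, 1624 (2085 left).
+365 (one year) → Dec 16, 1625 (1720 left).
+365 (one year) → Dec 16, 1626 (1355 left).
+365 (one year) → Dec 16, 1627 (990 left).
+366 (one year; includes Feb 29, 1628) → Dec 16, 1628 (624 left).
+365 (one year) → Dec 16, 1629 (259 left).
Dec has 31 days: +16 → Jan 1, 1630 (243 left).
Jan has 31 days: +31 → Feb 1, 1630 (212 left).
Feb has 28 days: +28 → Mar 1, 1630 (184 left).
Mar has 31 days: +31 → Apr 1, 1630 (153 left).
Apr has 30 days: +30 → May 1, 1630 (123 left).
May has 31 days: +31 → Jun 1, 1630 (92 left).
Jun has 30 days: +30 → Jul 1, 1630 (62 left).
Jul has 31 days: +31 → Aug 1, 1630 (31 left).
Aug has 31 days: +31 → Sep 1, 1630 (0 left).

September 1, 1630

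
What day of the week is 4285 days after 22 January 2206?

First find the weekday of Jan 22, 2206. Doomsday rule: the anchor day for the 2200s is Friday. For year 06: 6÷12 = 0 r 6, and 6÷4 = 1, so 0+6+1 = 7.
Friday + 7 ≡ Friday — that's 2206's doomsday.
In January the doomsday date is Jan 3 (2206 is not a leap year).
Jan 22 is 19 days after Jan 3; 19 mod 7 = 5, so Friday + 5 = Wednesday.
4285 mod 7 = 1, so 4285 days after a Wednesday is Wednesday + 1 = Thursday.

Thursday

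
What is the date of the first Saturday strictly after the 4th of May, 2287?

May 7, 2287

May 4, 2287 is a Wednesday.
From Wednesday to the next Saturday is 3 days.
May 4, 2287 + 3 = May 7, 2287.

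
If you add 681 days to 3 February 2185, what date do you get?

December 16, 2186

+365 (one year) → Feb 3, 2186 (316 left).
Feb has 28 days: +26 → Mar 1, 2186 (290 left).
Mar has 31 days: +31 → Apr 1, 2186 (259 left).
Apr has 30 days: +30 → May 1, 2186 (229 left).
May has 31 days: +31 → Jun 1, 2186 (198 left).
Jun has 30 days: +30 → Jul 1, 2186 (168 left).
Jul has 31 days: +31 → Aug 1, 2186 (137 left).
Aug has 31 days: +31 → Sep 1, 2186 (106 left).
Sep has 30 days: +30 → Oct 1, 2186 (76 left).
Oct has 31 days: +31 → Nov 1, 2186 (45 left).
Nov has 30 days: +30 → Dec 1, 2186 (15 left).
+15 → Dec 16, 2186.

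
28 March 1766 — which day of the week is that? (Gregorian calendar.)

Friday

Doomsday rule: the anchor day for the 1700s is Sunday. For year 66: 66÷12 = 5 r 6, and 6÷4 = 1, so 5+6+1 = 12.
Sunday + 12 ≡ Friday — that's 1766's doomsday.
In March the doomsday date is Mar 14.
Mar 28 is 14 days after Mar 14; 14 mod 7 = 0, so Friday + 0 = Friday.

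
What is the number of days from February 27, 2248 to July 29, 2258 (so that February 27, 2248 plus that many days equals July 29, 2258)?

Feb 27, 2248 → Feb 27, 2249: 366 days (Feb 29, 2248 is in that span).
Feb 27, 2249 → Feb 27, 2250: 365 days.
Feb 27, 2250 → Feb 27, 2251: 365 days.
Feb 27, 2251 → Feb 27, 2252: 365 days.
Feb 27, 2252 → Feb 27, 2253: 366 days (Feb 29, 2252 is in that span).
Feb 27, 2253 → Feb 27, 2254: 365 days.
Feb 27, 2254 → Feb 27, 2255: 365 days.
Feb 27, 2255 → Feb 27, 2256: 365 days.
Feb 27, 2256 → Feb 27, 2257: 366 days (Feb 29, 2256 is in that span).
Feb 27, 2257 → Feb 27, 2258: 365 days.
Feb 27, 2258 → Mar 27, 2258: 28 days (February has 28).
Mar 27, 2258 → Apr 27, 2258: 31 days (March has 31).
Apr 27, 2258 → May 27, 2258: 30 days (April has 30).
May 27, 2258 → Jun 27, 2258: 31 days (May has 31).
Jun 27, 2258 → Jul 27, 2258: 30 days (June has 30).
Jul 27, 2258 → Jul 29, 2258: 2 days.
Total: 3805 days.

3805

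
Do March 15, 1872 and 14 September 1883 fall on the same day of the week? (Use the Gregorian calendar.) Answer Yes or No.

Yes

From Mar 15, 1872 to Sep 14, 1883 is 4200 days.
4200 mod 7 = 0, so they are the same weekday.
(Mar 15, 1872 is a Friday; Sep 14, 1883 is a Friday.)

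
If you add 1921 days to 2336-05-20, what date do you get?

+365 (one year) → May 20, 2337 (1556 left).
+365 (one year) → May 20, 2338 (1191 left).
+365 (one year) → May 20, 2339 (826 left).
+366 (one year; includes Feb 29, 2340) → May 20, 2340 (460 left).
+365 (one year) → May 20, 2341 (95 left).
May has 31 days: +12 → Jun 1, 2341 (83 left).
Jun has 30 days: +30 → Jul 1, 2341 (53 left).
Jul has 31 days: +31 → Aug 1, 2341 (22 left).
+22 → Aug 23, 2341.

August 23, 2341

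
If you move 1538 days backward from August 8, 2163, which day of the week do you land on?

Wednesday

First find the weekday of Aug 8, 2163. Doomsday rule: the anchor day for the 2100s is Sunday. For year 63: 63÷12 = 5 r 3, and 3÷4 = 0, so 5+3+0 = 8.
Sunday + 8 ≡ Monday — that's 2163's doomsday.
In August the doomsday date is Aug 8.
Aug 8 is the doomsday itself: Monday.
1538 mod 7 = 5, so 1538 days before a Monday is Monday − 5 = Wednesday.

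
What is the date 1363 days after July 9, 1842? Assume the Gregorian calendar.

+365 (one year) → Jul 9, 1843 (998 left).
+366 (one year; includes Feb 29, 1844) → Jul 9, 1844 (632 left).
+365 (one year) → Jul 9, 1845 (267 left).
Jul has 31 days: +23 → Aug 1, 1845 (244 left).
Aug has 31 days: +31 → Sep 1, 1845 (213 left).
Sep has 30 days: +30 → Oct 1, 1845 (183 left).
Oct has 31 days: +31 → Nov 1, 1845 (152 left).
Nov has 30 days: +30 → Dec 1, 1845 (122 left).
Dec has 31 days: +31 → Jan 1, 1846 (91 left).
Jan has 31 days: +31 → Feb 1, 1846 (60 left).
Feb has 28 days: +28 → Mar 1, 1846 (32 left).
Mar has 31 days: +31 → Apr 1, 1846 (1 left).
+1 → Apr 2, 1846.

April 2, 1846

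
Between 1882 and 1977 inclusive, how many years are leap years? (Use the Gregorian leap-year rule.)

23

Multiples of 4 in [1882,1977]: 24.
Of those, multiples of 100: 1 (not leap unless ÷400).
Multiples of 400: 0.
Leap years = 24 − 1 + 0 = 23.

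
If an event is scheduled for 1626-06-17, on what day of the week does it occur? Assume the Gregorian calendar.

Wednesday

Doomsday rule: the anchor day for the 1600s is Tuesday. For year 26: 26÷12 = 2 r 2, and 2÷4 = 0, so 2+2+0 = 4.
Tuesday + 4 ≡ Saturday — that's 1626's doomsday.
In June the doomsday date is Jun 6.
Jun 17 is 11 days after Jun 6; 11 mod 7 = 4, so Saturday + 4 = Wednesday.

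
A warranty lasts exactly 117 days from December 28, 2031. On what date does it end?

Dec has 31 days: +4 → Jan 1, 2032 (113 left).
Jan has 31 days: +31 → Feb 1, 2032 (82 left).
Feb has 29 days: +29 → Mar 1, 2032 (53 left).
Mar has 31 days: +31 → Apr 1, 2032 (22 left).
+22 → Apr 23, 2032.

April 23, 2032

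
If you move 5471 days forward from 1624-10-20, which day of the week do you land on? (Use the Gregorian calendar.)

Oct 20, 1624 is a Sunday.
5471 mod 7 = 4, so 5471 days after a Sunday is Sunday + 4 = Thursday.

Thursday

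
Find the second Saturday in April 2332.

April 1, 2332 is a Friday.
The first Saturday is therefore April 2 (1 days later).
The second Saturday is 2 + 1×7 = April 9.

April 9, 2332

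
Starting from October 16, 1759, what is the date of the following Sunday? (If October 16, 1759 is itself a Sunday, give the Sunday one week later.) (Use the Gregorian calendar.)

October 21, 1759

Oct 16, 1759 is a Tuesday.
From Tuesday to the next Sunday is 5 days.
Oct 16, 1759 + 5 = Oct 21, 1759.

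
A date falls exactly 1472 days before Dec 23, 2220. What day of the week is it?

First find the weekday of Dec 23, 2220. Doomsday rule: the anchor day for the 2200s is Friday. For year 20: 20÷12 = 1 r 8, and 8÷4 = 2, so 1+8+2 = 11.
Friday + 11 ≡ Tuesday — that's 2220's doomsday.
In December the doomsday date is Dec 12.
Dec 23 is 11 days after Dec 12; 11 mod 7 = 4, so Tuesday + 4 = Saturday.
1472 mod 7 = 2, so 1472 days before a Saturday is Saturday − 2 = Thursday.

Thursday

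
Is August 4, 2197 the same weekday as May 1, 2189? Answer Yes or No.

Yes

From May 1, 2189 to Aug 4, 2197 is 3017 days.
3017 mod 7 = 0, so they are the same weekday.
(May 1, 2189 is a Friday; Aug 4, 2197 is a Friday.)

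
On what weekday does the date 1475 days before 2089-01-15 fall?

Jan 15, 2089 is a Saturday.
1475 mod 7 = 5, so 1475 days before a Saturday is Saturday − 5 = Monday.

Monday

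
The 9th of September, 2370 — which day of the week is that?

Doomsday rule: the anchor day for the 2300s is Wednesday. For year 70: 70÷12 = 5 r 10, and 10÷4 = 2, so 5+10+2 = 17.
Wednesday + 17 ≡ Saturday — that's 2370's doomsday.
In September the doomsday date is Sep 5.
Sep 9 is 4 days after Sep 5; 4 mod 7 = 4, so Saturday + 4 = Wednesday.

Wednesday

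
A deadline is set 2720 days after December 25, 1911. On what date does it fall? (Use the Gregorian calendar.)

+366 (one year; includes Feb 29, 1912) → Dec 25, 1912 (2354 left).
+365 (one year) → Dec 25, 1913 (1989 left).
+365 (one year) → Dec 25, 1914 (1624 left).
+365 (one year) → Dec 25, 1915 (1259 left).
+366 (one year; includes Feb 29, 1916) → Dec 25, 1916 (893 left).
+365 (one year) → Dec 25, 1917 (528 left).
+365 (one year) → Dec 25, 1918 (163 left).
Dec has 31 days: +7 → Jan 1, 1919 (156 left).
Jan has 31 days: +31 → Feb 1, 1919 (125 left).
Feb has 28 days: +28 → Mar 1, 1919 (97 left).
Mar has 31 days: +31 → Apr 1, 1919 (66 left).
Apr has 30 days: +30 → May 1, 1919 (36 left).
May has 31 days: +31 → Jun 1, 1919 (5 left).
+5 → Jun 6, 1919.

June 6, 1919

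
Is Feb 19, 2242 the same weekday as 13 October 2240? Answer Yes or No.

No

From Oct 13, 2240 to Feb 19, 2242 is 494 days.
494 mod 7 = 4, so they are different weekdays.
(Oct 13, 2240 is a Tuesday; Feb 19, 2242 is a Saturday.)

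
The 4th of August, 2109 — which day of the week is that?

Sunday

Doomsday rule: the anchor day for the 2100s is Sunday. For year 09: 9÷12 = 0 r 9, and 9÷4 = 2, so 0+9+2 = 11.
Sunday + 11 ≡ Thursday — that's 2109's doomsday.
In August the doomsday date is Aug 8.
Aug 4 is 4 days before Aug 8; 4 mod 7 = 4, so Thursday − 4 = Sunday.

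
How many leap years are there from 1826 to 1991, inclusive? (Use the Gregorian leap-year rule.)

Multiples of 4 in [1826,1991]: 41.
Of those, multiples of 100: 1 (not leap unless ÷400).
Multiples of 400: 0.
Leap years = 41 − 1 + 0 = 40.

40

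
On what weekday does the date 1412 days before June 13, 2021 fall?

First find the weekday of Jun 13, 2021. Doomsday rule: the anchor day for the 2000s is Tuesday. For year 21: 21÷12 = 1 r 9, and 9÷4 = 2, so 1+9+2 = 12.
Tuesday + 12 ≡ Sunday — that's 2021's doomsday.
In June the doomsday date is Jun 6.
Jun 13 is 7 days after Jun 6; 7 mod 7 = 0, so Sunday + 0 = Sunday.
1412 mod 7 = 5, so 1412 days before a Sunday is Sunday − 5 = Tuesday.

Tuesday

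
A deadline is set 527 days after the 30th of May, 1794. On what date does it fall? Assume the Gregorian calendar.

+365 (one year) → May 30, 1795 (162 left).
May has 31 days: +2 → Jun 1, 1795 (160 left).
Jun has 30 days: +30 → Jul 1, 1795 (130 left).
Jul has 31 days: +31 → Aug 1, 1795 (99 left).
Aug has 31 days: +31 → Sep 1, 1795 (68 left).
Sep has 30 days: +30 → Oct 1, 1795 (38 left).
Oct has 31 days: +31 → Nov 1, 1795 (7 left).
+7 → Nov 8, 1795.

November 8, 1795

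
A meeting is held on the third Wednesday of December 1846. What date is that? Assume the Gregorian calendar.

December 16, 1846

December 1, 1846 is a Tuesday.
The first Wednesday is therefore December 2 (1 days later).
The third Wednesday is 2 + 2×7 = December 16.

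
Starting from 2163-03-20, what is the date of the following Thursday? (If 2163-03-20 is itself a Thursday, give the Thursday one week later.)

Mar 20, 2163 is a Sunday.
From Sunday to the next Thursday is 4 days.
Mar 20, 2163 + 4 = Mar 24, 2163.

March 24, 2163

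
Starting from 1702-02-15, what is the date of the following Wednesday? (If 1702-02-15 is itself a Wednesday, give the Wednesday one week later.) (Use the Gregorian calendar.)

February 22, 1702

Feb 15, 1702 is a Wednesday.
From Wednesday to the next Wednesday is 7 days.
Feb 15, 1702 + 7 = Feb 22, 1702.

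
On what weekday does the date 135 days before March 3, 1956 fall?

Thursday

First find the weekday of Mar 3, 1956. Doomsday rule: the anchor day for the 1900s is Wednesday. For year 56: 56÷12 = 4 r 8, and 8÷4 = 2, so 4+8+2 = 14.
Wednesday + 14 ≡ Wednesday — that's 1956's doomsday.
In March the doomsday date is Mar 14.
Mar 3 is 11 days before Mar 14; 11 mod 7 = 4, so Wednesday − 4 = Saturday.
135 mod 7 = 2, so 135 days before a Saturday is Saturday − 2 = Thursday.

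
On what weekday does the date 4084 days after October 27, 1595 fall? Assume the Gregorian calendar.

Oct 27, 1595 is a Friday.
4084 mod 7 = 3, so 4084 days after a Friday is Friday + 3 = Monday.

Monday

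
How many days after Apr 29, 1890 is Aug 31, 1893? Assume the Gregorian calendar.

Apr 29, 1890 → Apr 29, 1891: 365 days.
Apr 29, 1891 → Apr 29, 1892: 366 days (Feb 29, 1892 is in that span).
Apr 29, 1892 → Apr 29, 1893: 365 days.
Apr 29, 1893 → May 29, 1893: 30 days (April has 30).
May 29, 1893 → Jun 29, 1893: 31 days (May has 31).
Jun 29, 1893 → Jul 29, 1893: 30 days (June has 30).
Jul 29, 1893 → Aug 29, 1893: 31 days (July has 31).
Aug 29, 1893 → Aug 31, 1893: 2 days.
Total: 1220 days.

1220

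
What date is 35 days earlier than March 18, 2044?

−18 → Feb 29, 2044 (end of Feb, 29 days; 17 left).
−17 → Feb 12, 2044.

February 12, 2044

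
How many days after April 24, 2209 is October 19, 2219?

Apr 24, 2209 → Apr 24, 2210: 365 days.
Apr 24, 2210 → Apr 24, 2211: 365 days.
Apr 24, 2211 → Apr 24, 2212: 366 days (Feb 29, 2212 is in that span).
Apr 24, 2212 → Apr 24, 2213: 365 days.
Apr 24, 2213 → Apr 24, 2214: 365 days.
Apr 24, 2214 → Apr 24, 2215: 365 days.
Apr 24, 2215 → Apr 24, 2216: 366 days (Feb 29, 2216 is in that span).
Apr 24, 2216 → Apr 24, 2217: 365 days.
Apr 24, 2217 → Apr 24, 2218: 365 days.
Apr 24, 2218 → Apr 24, 2219: 365 days.
Apr 24, 2219 → May 24, 2219: 30 days (April has 30).
May 24, 2219 → Jun 24, 2219: 31 days (May has 31).
Jun 24, 2219 → Jul 24, 2219: 30 days (June has 30).
Jul 24, 2219 → Aug 24, 2219: 31 days (July has 31).
Aug 24, 2219 → Sep 24, 2219: 31 days (August has 31).
Sep 24, 2219 → Oct 19, 2219: 25 days.
Total: 3830 days.

3830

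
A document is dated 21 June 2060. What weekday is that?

Monday

Doomsday rule: the anchor day for the 2000s is Tuesday. For year 60: 60÷12 = 5 r 0, and 0÷4 = 0, so 5+0+0 = 5.
Tuesday + 5 ≡ Sunday — that's 2060's doomsday.
In June the doomsday date is Jun 6.
Jun 21 is 15 days after Jun 6; 15 mod 7 = 1, so Sunday + 1 = Monday.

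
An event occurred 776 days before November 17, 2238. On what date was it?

October 2, 2236

−365 (one year) → Nov 17, 2237 (411 left).
−365 (one year) → Nov 17, 2236 (46 left).
−17 → Oct 31, 2236 (end of Oct, 31 days; 29 left).
−29 → Oct 2, 2236.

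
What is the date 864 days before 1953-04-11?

November 29, 1950

−365 (one year) → Apr 11, 1952 (499 left).
−366 (one year; includes Feb 29, 1952) → Apr 11, 1951 (133 left).
−11 → Mar 31, 1951 (end of Mar, 31 days; 122 left).
−31 → Feb 28, 1951 (end of Feb, 28 days; 91 left).
−28 → Jan 31, 1951 (end of Jan, 31 days; 63 left).
−31 → Dec 31, 1950 (end of Dec, 31 days; 32 left).
−31 → Nov 30, 1950 (end of Nov, 30 days; 1 left).
−1 → Nov 29, 1950.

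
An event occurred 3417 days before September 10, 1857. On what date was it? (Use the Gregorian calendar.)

May 3, 1848

−365 (one year) → Sep 10, 1856 (3052 left).
−366 (one year; includes Feb 29, 1856) → Sep 10, 1855 (2686 left).
−365 (one year) → Sep 10, 1854 (2321 left).
−365 (one year) → Sep 10, 1853 (1956 left).
−365 (one year) → Sep 10, 1852 (1591 left).
−366 (one year; includes Feb 29, 1852) → Sep 10, 1851 (1225 left).
−365 (one year) → Sep 10, 1850 (860 left).
−365 (one year) → Sep 10, 1849 (495 left).
−365 (one year) → Sep 10, 1848 (130 left).
−10 → Aug 31, 1848 (end of Aug, 31 days; 120 left).
−31 → Jul 31, 1848 (end of Jul, 31 days; 89 left).
−31 → Jun 30, 1848 (end of Jun, 30 days; 58 left).
−30 → May 31, 1848 (end of May, 31 days; 28 left).
−28 → May 3, 1848.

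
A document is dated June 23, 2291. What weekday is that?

Tuesday

Doomsday rule: the anchor day for the 2200s is Friday. For year 91: 91÷12 = 7 r 7, and 7÷4 = 1, so 7+7+1 = 15.
Friday + 15 ≡ Saturday — that's 2291's doomsday.
In June the doomsday date is Jun 6.
Jun 23 is 17 days after Jun 6; 17 mod 7 = 3, so Saturday + 3 = Tuesday.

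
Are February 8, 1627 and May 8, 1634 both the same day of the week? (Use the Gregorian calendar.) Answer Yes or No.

Yes

From Feb 8, 1627 to May 8, 1634 is 2646 days.
2646 mod 7 = 0, so they are the same weekday.
(Feb 8, 1627 is a Monday; May 8, 1634 is a Monday.)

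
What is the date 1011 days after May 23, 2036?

+365 (one year) → May 23, 2037 (646 left).
+365 (one year) → May 23, 2038 (281 left).
May has 31 days: +9 → Jun 1, 2038 (272 left).
Jun has 30 days: +30 → Jul 1, 2038 (242 left).
Jul has 31 days: +31 → Aug 1, 2038 (211 left).
Aug has 31 days: +31 → Sep 1, 2038 (180 left).
Sep has 30 days: +30 → Oct 1, 2038 (150 left).
Oct has 31 days: +31 → Nov 1, 2038 (119 left).
Nov has 30 days: +30 → Dec 1, 2038 (89 left).
Dec has 31 days: +31 → Jan 1, 2039 (58 left).
Jan has 31 days: +31 → Feb 1, 2039 (27 left).
+27 → Feb 28, 2039.

February 28, 2039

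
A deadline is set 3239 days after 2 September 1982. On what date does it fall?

July 16, 1991

+365 (one year) → Sep 2, 1983 (2874 left).
+366 (one year; includes Feb 29, 1984) → Sep 2, 1984 (2508 left).
+365 (one year) → Sep 2, 1985 (2143 left).
+365 (one year) → Sep 2, 1986 (1778 left).
+365 (one year) → Sep 2, 1987 (1413 left).
+366 (one year; includes Feb 29, 1988) → Sep 2, 1988 (1047 left).
+365 (one year) → Sep 2, 1989 (682 left).
+365 (one year) → Sep 2, 1990 (317 left).
Sep has 30 days: +29 → Oct 1, 1990 (288 left).
Oct has 31 days: +31 → Nov 1, 1990 (257 left).
Nov has 30 days: +30 → Dec 1, 1990 (227 left).
Dec has 31 days: +31 → Jan 1, 1991 (196 left).
Jan has 31 days: +31 → Feb 1, 1991 (165 left).
Feb has 28 days: +28 → Mar 1, 1991 (137 left).
Mar has 31 days: +31 → Apr 1, 1991 (106 left).
Apr has 30 days: +30 → May 1, 1991 (76 left).
May has 31 days: +31 → Jun 1, 1991 (45 left).
Jun has 30 days: +30 → Jul 1, 1991 (15 left).
+15 → Jul 16, 1991.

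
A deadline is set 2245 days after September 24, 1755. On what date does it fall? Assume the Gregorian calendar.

November 16, 1761

+366 (one year; includes Feb 29, 1756) → Sep 24, 1756 (1879 left).
+365 (one year) → Sep 24, 1757 (1514 left).
+365 (one year) → Sep 24, 1758 (1149 left).
+365 (one year) → Sep 24, 1759 (784 left).
+366 (one year; includes Feb 29, 1760) → Sep 24, 1760 (418 left).
+365 (one year) → Sep 24, 1761 (53 left).
Sep has 30 days: +7 → Oct 1, 1761 (46 left).
Oct has 31 days: +31 → Nov 1, 1761 (15 left).
+15 → Nov 16, 1761.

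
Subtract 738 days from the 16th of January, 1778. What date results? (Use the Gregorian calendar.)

−365 (one year) → Jan 16, 1777 (373 left).
−16 → Dec 31, 1776 (end of Dec, 31 days; 357 left).
−31 → Nov 30, 1776 (end of Nov, 30 days; 326 left).
−30 → Oct 31, 1776 (end of Oct, 31 days; 296 left).
−31 → Sep 30, 1776 (end of Sep, 30 days; 265 left).
−30 → Aug 31, 1776 (end of Aug, 31 days; 235 left).
−31 → Jul 31, 1776 (end of Jul, 31 days; 204 left).
−31 → Jun 30, 1776 (end of Jun, 30 days; 173 left).
−30 → May 31, 1776 (end of May, 31 days; 143 left).
−31 → Apr 30, 1776 (end of Apr, 30 days; 112 left).
−30 → Mar 31, 1776 (end of Mar, 31 days; 82 left).
−31 → Feb 29, 1776 (end of Feb, 29 days; 51 left).
−29 → Jan 31, 1776 (end of Jan, 31 days; 22 left).
−22 → Jan 9, 1776.

January 9, 1776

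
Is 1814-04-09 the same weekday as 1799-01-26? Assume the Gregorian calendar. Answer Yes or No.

From Jan 26, 1799 to Apr 9, 1814 is 5551 days.
5551 mod 7 = 0, so they are the same weekday.
(Jan 26, 1799 is a Saturday; Apr 9, 1814 is a Saturday.)

Yes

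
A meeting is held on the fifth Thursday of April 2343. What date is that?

April 29, 2343

April 1, 2343 is a Thursday.
The first Thursday is therefore April 1 (same day).
The fifth Thursday is 1 + 4×7 = April 29.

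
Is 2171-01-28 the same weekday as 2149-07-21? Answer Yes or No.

Yes

From Jul 21, 2149 to Jan 28, 2171 is 7861 days.
7861 mod 7 = 0, so they are the same weekday.
(Jul 21, 2149 is a Monday; Jan 28, 2171 is a Monday.)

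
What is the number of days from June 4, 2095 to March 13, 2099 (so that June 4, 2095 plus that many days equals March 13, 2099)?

1378

Jun 4, 2095 → Jun 4, 2096: 366 days (Feb 29, 2096 is in that span).
Jun 4, 2096 → Jun 4, 2097: 365 days.
Jun 4, 2097 → Jun 4, 2098: 365 days.
Jun 4, 2098 → Jul 4, 2098: 30 days (June has 30).
Jul 4, 2098 → Aug 4, 2098: 31 days (July has 31).
Aug 4, 2098 → Sep 4, 2098: 31 days (August has 31).
Sep 4, 2098 → Oct 4, 2098: 30 days (September has 30).
Oct 4, 2098 → Nov 4, 2098: 31 days (October has 31).
Nov 4, 2098 → Dec 4, 2098: 30 days (November has 30).
Dec 4, 2098 → Jan 4, 2099: 31 days (December has 31).
Jan 4, 2099 → Feb 4, 2099: 31 days (January has 31).
Feb 4, 2099 → Mar 4, 2099: 28 days (February has 28).
Mar 4, 2099 → Mar 13, 2099: 9 days.
Total: 1378 days.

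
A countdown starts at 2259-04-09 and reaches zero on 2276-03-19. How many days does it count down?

Apr 9, 2259 → Apr 9, 2260: 366 days (Feb 29, 2260 is in that span).
Apr 9, 2260 → Apr 9, 2261: 365 days.
Apr 9, 2261 → Apr 9, 2262: 365 days.
Apr 9, 2262 → Apr 9, 2263: 365 days.
Apr 9, 2263 → Apr 9, 2264: 366 days (Feb 29, 2264 is in that span).
Apr 9, 2264 → Apr 9, 2265: 365 days.
Apr 9, 2265 → Apr 9, 2266: 365 days.
Apr 9, 2266 → Apr 9, 2267: 365 days.
Apr 9, 2267 → Apr 9, 2268: 366 days (Feb 29, 2268 is in that span).
Apr 9, 2268 → Apr 9, 2269: 365 days.
Apr 9, 2269 → Apr 9, 2270: 365 days.
Apr 9, 2270 → Apr 9, 2271: 365 days.
Apr 9, 2271 → Apr 9, 2272: 366 days (Feb 29, 2272 is in that span).
Apr 9, 2272 → Apr 9, 2273: 365 days.
Apr 9, 2273 → Apr 9, 2274: 365 days.
Apr 9, 2274 → Apr 9, 2275: 365 days.
Apr 9, 2275 → May 9, 2275: 30 days (April has 30).
May 9, 2275 → Jun 9, 2275: 31 days (May has 31).
Jun 9, 2275 → Jul 9, 2275: 30 days (June has 30).
Jul 9, 2275 → Aug 9, 2275: 31 days (July has 31).
Aug 9, 2275 → Sep 9, 2275: 31 days (August has 31).
Sep 9, 2275 → Oct 9, 2275: 30 days (September has 30).
Oct 9, 2275 → Nov 9, 2275: 31 days (October has 31).
Nov 9, 2275 → Dec 9, 2275: 30 days (November has 30).
Dec 9, 2275 → Jan 9, 2276: 31 days (December has 31).
Jan 9, 2276 → Feb 9, 2276: 31 days (January has 31).
Feb 9, 2276 → Mar 9, 2276: 29 days (February has 29).
Mar 9, 2276 → Mar 19, 2276: 10 days.
Total: 6189 days.

6189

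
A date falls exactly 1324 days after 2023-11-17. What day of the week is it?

First find the weekday of Nov 17, 2023. Doomsday rule: the anchor day for the 2000s is Tuesday. For year 23: 23÷12 = 1 r 11, and 11÷4 = 2, so 1+11+2 = 14.
Tuesday + 14 ≡ Tuesday — that's 2023's doomsday.
In November the doomsday date is Nov 7.
Nov 17 is 10 days after Nov 7; 10 mod 7 = 3, so Tuesday + 3 = Friday.
1324 mod 7 = 1, so 1324 days after a Friday is Friday + 1 = Saturday.

Saturday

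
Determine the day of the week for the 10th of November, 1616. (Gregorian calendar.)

Thursday

Doomsday rule: the anchor day for the 1600s is Tuesday. For year 16: 16÷12 = 1 r 4, and 4÷4 = 1, so 1+4+1 = 6.
Tuesday + 6 ≡ Monday — that's 1616's doomsday.
In November the doomsday date is Nov 7.
Nov 10 is 3 days after Nov 7; 3 mod 7 = 3, so Monday + 3 = Thursday.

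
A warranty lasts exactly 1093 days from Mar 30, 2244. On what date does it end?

+365 (one year) → Mar 30, 2245 (728 left).
+365 (one year) → Mar 30, 2246 (363 left).
Mar has 31 days: +2 → Apr 1, 2246 (361 left).
Apr has 30 days: +30 → May 1, 2246 (331 left).
May has 31 days: +31 → Jun 1, 2246 (300 left).
Jun has 30 days: +30 → Jul 1, 2246 (270 left).
Jul has 31 days: +31 → Aug 1, 2246 (239 left).
Aug has 31 days: +31 → Sep 1, 2246 (208 left).
Sep has 30 days: +30 → Oct 1, 2246 (178 left).
Oct has 31 days: +31 → Nov 1, 2246 (147 left).
Nov has 30 days: +30 → Dec 1, 2246 (117 left).
Dec has 31 days: +31 → Jan 1, 2247 (86 left).
Jan has 31 days: +31 → Feb 1, 2247 (55 left).
Feb has 28 days: +28 → Mar 1, 2247 (27 left).
+27 → Mar 28, 2247.

March 28, 2247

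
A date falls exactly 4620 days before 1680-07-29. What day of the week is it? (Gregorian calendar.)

Monday

Jul 29, 1680 is a Monday.
4620 mod 7 = 0, so 4620 days before a Monday is Monday − 0 = Monday.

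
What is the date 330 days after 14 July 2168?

June 9, 2169

Jul has 31 days: +18 → Aug 1, 2168 (312 left).
Aug has 31 days: +31 → Sep 1, 2168 (281 left).
Sep has 30 days: +30 → Oct 1, 2168 (251 left).
Oct has 31 days: +31 → Nov 1, 2168 (220 left).
Nov has 30 days: +30 → Dec 1, 2168 (190 left).
Dec has 31 days: +31 → Jan 1, 2169 (159 left).
Jan has 31 days: +31 → Feb 1, 2169 (128 left).
Feb has 28 days: +28 → Mar 1, 2169 (100 left).
Mar has 31 days: +31 → Apr 1, 2169 (69 left).
Apr has 30 days: +30 → May 1, 2169 (39 left).
May has 31 days: +31 → Jun 1, 2169 (8 left).
+8 → Jun 9, 2169.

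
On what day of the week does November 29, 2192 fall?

Doomsday rule: the anchor day for the 2100s is Sunday. For year 92: 92÷12 = 7 r 8, and 8÷4 = 2, so 7+8+2 = 17.
Sunday + 17 ≡ Wednesday — that's 2192's doomsday.
In November the doomsday date is Nov 7.
Nov 29 is 22 days after Nov 7; 22 mod 7 = 1, so Wednesday + 1 = Thursday.

Thursday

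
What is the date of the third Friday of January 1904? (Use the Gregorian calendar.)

January 15, 1904

January 1, 1904 is a Friday.
The first Friday is therefore January 1 (same day).
The third Friday is 1 + 2×7 = January 15.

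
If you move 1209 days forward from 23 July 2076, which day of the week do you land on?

Tuesday

First find the weekday of Jul 23, 2076. Doomsday rule: the anchor day for the 2000s is Tuesday. For year 76: 76÷12 = 6 r 4, and 4÷4 = 1, so 6+4+1 = 11.
Tuesday + 11 ≡ Saturday — that's 2076's doomsday.
In July the doomsday date is Jul 11.
Jul 23 is 12 days after Jul 11; 12 mod 7 = 5, so Saturday + 5 = Thursday.
1209 mod 7 = 5, so 1209 days after a Thursday is Thursday + 5 = Tuesday.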